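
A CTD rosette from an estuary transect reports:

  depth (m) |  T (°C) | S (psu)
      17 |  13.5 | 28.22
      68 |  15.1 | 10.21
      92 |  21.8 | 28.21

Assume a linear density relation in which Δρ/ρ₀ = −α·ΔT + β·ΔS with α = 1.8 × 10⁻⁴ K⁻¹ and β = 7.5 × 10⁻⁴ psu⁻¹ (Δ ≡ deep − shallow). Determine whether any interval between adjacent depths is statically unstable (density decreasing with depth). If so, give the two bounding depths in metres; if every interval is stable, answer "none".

17–68 m

Evaluate Δρ/ρ₀ = −αΔT + βΔS across each adjacent pair:
  17–68 m: −αΔT+βΔS = −(1.8 × 10⁻⁴)(+1.6)+(7.5 × 10⁻⁴)(-18.01) = -0.014 → UNSTABLE
  68–92 m: −αΔT+βΔS = −(1.8 × 10⁻⁴)(+6.7)+(7.5 × 10⁻⁴)(+18.00) = 0.012 → stable
The 17–68 m interval has Δρ < 0: lighter water underlies denser water.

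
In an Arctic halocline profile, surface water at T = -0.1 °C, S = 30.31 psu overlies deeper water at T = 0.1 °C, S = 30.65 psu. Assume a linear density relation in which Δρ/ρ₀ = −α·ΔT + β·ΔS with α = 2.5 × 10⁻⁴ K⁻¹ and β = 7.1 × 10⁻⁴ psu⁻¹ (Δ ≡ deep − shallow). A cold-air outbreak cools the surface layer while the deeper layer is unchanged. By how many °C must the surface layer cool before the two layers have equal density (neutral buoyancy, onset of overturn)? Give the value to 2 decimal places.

Neutral buoyancy requires Δρ = 0, i.e. −α(T_deep − T_surf′) + β(S_deep − S_surf) = 0.
T_surf′ = T_deep − (β/α)·ΔS = 0.1 − (7.1 × 10⁻⁴/2.5 × 10⁻⁴)·(+0.34) = -0.8656 °C.
Cooling required: -0.1 − (-0.8656) = 0.7656 °C.

0.77 °C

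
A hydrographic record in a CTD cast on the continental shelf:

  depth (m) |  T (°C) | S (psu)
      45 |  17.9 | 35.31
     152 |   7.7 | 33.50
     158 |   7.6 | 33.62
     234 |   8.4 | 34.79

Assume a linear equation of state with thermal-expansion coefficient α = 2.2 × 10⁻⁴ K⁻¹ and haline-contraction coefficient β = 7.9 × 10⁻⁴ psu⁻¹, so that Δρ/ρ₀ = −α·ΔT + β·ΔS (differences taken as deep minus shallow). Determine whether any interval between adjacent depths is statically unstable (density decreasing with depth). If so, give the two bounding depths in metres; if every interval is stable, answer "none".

none

Evaluate Δρ/ρ₀ = −αΔT + βΔS across each adjacent pair:
  45–152 m: −αΔT+βΔS = −(2.2 × 10⁻⁴)(-10.2)+(7.9 × 10⁻⁴)(-1.81) = 8.1 × 10⁻⁴ → stable
  152–158 m: −αΔT+βΔS = −(2.2 × 10⁻⁴)(-0.1)+(7.9 × 10⁻⁴)(+0.12) = 1.2 × 10⁻⁴ → stable
  158–234 m: −αΔT+βΔS = −(2.2 × 10⁻⁴)(+0.8)+(7.9 × 10⁻⁴)(+1.17) = 7.5 × 10⁻⁴ → stable
Every interval has Δρ > 0: the column is stably stratified throughout.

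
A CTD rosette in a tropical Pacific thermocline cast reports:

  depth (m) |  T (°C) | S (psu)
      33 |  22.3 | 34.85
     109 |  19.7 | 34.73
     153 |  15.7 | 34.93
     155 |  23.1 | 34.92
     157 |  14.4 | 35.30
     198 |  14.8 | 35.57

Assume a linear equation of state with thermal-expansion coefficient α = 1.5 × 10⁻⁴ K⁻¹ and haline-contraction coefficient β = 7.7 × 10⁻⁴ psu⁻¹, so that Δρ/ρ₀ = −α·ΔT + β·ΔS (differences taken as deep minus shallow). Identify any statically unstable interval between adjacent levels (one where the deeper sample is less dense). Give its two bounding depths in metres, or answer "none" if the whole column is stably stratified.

153–155 m

Evaluate Δρ/ρ₀ = −αΔT + βΔS across each adjacent pair:
  33–109 m: −αΔT+βΔS = −(1.5 × 10⁻⁴)(-2.6)+(7.7 × 10⁻⁴)(-0.12) = 3.0 × 10⁻⁴ → stable
  109–153 m: −αΔT+βΔS = −(1.5 × 10⁻⁴)(-4.0)+(7.7 × 10⁻⁴)(+0.20) = 7.5 × 10⁻⁴ → stable
  153–155 m: −αΔT+βΔS = −(1.5 × 10⁻⁴)(+7.4)+(7.7 × 10⁻⁴)(-0.01) = -1.1 × 10⁻³ → UNSTABLE
  155–157 m: −αΔT+βΔS = −(1.5 × 10⁻⁴)(-8.7)+(7.7 × 10⁻⁴)(+0.38) = 1.6 × 10⁻³ → stable
  157–198 m: −αΔT+βΔS = −(1.5 × 10⁻⁴)(+0.4)+(7.7 × 10⁻⁴)(+0.27) = 1.5 × 10⁻⁴ → stable
The 153–155 m interval has Δρ < 0: lighter water underlies denser water.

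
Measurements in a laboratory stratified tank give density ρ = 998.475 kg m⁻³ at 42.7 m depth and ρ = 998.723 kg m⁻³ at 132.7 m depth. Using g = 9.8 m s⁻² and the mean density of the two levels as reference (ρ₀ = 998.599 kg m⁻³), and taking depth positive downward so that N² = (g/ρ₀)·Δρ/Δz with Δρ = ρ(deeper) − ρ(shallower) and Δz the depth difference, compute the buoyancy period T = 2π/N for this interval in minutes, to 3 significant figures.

Δρ = 998.723 − 998.475 = 0.248 kg m⁻³ over Δz = 132.7 − 42.7 = 90 m.
N² = (9.8/998.599) × (0.248/90) = 2.7042 × 10⁻⁵ s⁻².
N = √(2.7042 × 10⁻⁵) = 5.2002 × 10⁻³ rad s⁻¹, so T = 2π/N = 1.2083 × 10³ s = 20.138 min ≈ 20.1 min.

20.1 min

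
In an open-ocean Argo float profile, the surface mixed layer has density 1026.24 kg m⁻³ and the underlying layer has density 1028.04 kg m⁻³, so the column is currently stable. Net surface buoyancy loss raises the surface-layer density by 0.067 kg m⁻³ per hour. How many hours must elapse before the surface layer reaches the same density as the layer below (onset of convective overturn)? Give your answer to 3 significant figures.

26.9 hours

Density deficit of the surface layer: 1028.04 − 1026.24 = 1.8 kg m⁻³.
Required change = 1.8 / 0.067 = 26.9 hours.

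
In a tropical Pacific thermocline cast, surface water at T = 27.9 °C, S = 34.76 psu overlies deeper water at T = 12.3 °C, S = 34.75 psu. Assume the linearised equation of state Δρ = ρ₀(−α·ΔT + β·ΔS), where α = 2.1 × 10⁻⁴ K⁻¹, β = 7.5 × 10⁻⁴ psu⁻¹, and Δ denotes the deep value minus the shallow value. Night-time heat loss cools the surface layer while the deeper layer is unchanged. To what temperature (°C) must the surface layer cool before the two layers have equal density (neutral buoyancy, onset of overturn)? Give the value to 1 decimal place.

Neutral buoyancy requires Δρ = 0, i.e. −α(T_deep − T_surf′) + β(S_deep − S_surf) = 0.
T_surf′ = T_deep − (β/α)·ΔS = 12.3 − (7.5 × 10⁻⁴/2.1 × 10⁻⁴)·(-0.01) = 12.336 °C.
Cooling required: 27.9 − (12.336) = 15.564 °C.

12.3 °C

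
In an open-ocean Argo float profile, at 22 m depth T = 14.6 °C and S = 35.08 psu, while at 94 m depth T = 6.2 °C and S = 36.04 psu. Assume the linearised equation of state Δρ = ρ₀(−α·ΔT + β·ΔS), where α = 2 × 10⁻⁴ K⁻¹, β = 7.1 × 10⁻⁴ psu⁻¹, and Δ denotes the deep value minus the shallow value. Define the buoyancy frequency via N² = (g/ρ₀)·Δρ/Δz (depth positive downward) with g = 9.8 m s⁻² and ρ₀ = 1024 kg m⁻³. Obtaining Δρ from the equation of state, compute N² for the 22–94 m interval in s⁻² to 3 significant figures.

3.21 × 10⁻⁴ s⁻²

ΔT = -8.4 K, ΔS = +0.96 psu (deep − shallow).
Δρ/ρ₀ = −αΔT + βΔS = 1.68 × 10⁻³ + 6.816 × 10⁻⁴ = 2.3616 × 10⁻³, so Δρ ≈ 2.418 kg m⁻³.
N² = (g/ρ₀)·Δρ/Δz = g·(Δρ/ρ₀)/Δz = 9.8 × 2.3616 × 10⁻³ / 72 = 3.2144 × 10⁻⁴ s⁻² ≈ 3.21 × 10⁻⁴ s⁻².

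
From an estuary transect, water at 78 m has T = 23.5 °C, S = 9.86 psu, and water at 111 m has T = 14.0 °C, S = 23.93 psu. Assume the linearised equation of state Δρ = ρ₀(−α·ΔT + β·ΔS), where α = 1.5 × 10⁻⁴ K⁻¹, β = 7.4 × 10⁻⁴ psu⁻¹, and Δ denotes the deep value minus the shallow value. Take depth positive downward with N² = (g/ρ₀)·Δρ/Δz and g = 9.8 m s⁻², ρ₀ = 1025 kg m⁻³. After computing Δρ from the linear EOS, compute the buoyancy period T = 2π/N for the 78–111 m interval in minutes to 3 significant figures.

ΔT = -9.5 K, ΔS = +14.07 psu (deep − shallow).
Δρ/ρ₀ = −αΔT + βΔS = 1.425 × 10⁻³ + 0.0104118 = 0.0118368, so Δρ ≈ 12.13 kg m⁻³.
N² = (g/ρ₀)·Δρ/Δz = g·(Δρ/ρ₀)/Δz = 9.8 × 0.0118368 / 33 = 3.5152 × 10⁻³ s⁻².
N = √(3.5152 × 10⁻³) = 0.059289 rad s⁻¹ → T = 2π/N = 105.98 s = 1.7663 min ≈ 1.77 min.

1.77 min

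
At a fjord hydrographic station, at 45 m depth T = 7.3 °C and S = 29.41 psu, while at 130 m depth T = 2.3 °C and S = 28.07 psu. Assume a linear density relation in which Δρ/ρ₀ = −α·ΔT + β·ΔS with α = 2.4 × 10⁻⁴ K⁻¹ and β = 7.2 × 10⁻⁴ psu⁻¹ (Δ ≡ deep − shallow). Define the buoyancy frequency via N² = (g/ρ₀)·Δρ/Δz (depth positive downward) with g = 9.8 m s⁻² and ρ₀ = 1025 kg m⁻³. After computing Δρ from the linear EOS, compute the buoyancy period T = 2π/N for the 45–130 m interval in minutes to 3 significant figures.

20.1 min

ΔT = -5.0 K, ΔS = -1.34 psu (deep − shallow).
Δρ/ρ₀ = −αΔT + βΔS = 1.20 × 10⁻³ − 9.648 × 10⁻⁴ = 2.352 × 10⁻⁴, so Δρ ≈ 0.2411 kg m⁻³.
N² = (g/ρ₀)·Δρ/Δz = g·(Δρ/ρ₀)/Δz = 9.8 × 2.352 × 10⁻⁴ / 85 = 2.7117 × 10⁻⁵ s⁻².
N = √(2.7117 × 10⁻⁵) = 5.2074 × 10⁻³ rad s⁻¹ → T = 2π/N = 1.2066 × 10³ s = 20.110 min ≈ 20.1 min.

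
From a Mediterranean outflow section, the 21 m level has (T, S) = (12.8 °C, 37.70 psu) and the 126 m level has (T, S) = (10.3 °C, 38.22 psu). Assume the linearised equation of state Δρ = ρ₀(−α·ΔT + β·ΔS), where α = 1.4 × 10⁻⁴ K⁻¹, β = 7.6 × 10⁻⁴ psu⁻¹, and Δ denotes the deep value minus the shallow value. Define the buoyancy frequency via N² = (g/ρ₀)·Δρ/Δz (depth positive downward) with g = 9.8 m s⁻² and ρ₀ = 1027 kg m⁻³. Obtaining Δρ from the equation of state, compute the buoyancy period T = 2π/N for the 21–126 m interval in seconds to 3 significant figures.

ΔT = -2.5 K, ΔS = +0.52 psu (deep − shallow).
Δρ/ρ₀ = −αΔT + βΔS = 3.50 × 10⁻⁴ + 3.952 × 10⁻⁴ = 7.452 × 10⁻⁴, so Δρ ≈ 0.7653 kg m⁻³.
N² = (g/ρ₀)·Δρ/Δz = g·(Δρ/ρ₀)/Δz = 9.8 × 7.452 × 10⁻⁴ / 105 = 6.9552 × 10⁻⁵ s⁻².
N = √(6.9552 × 10⁻⁵) = 8.3398 × 10⁻³ rad s⁻¹ → T = 2π/N = 753.40 s ≈ 753 s.

753 s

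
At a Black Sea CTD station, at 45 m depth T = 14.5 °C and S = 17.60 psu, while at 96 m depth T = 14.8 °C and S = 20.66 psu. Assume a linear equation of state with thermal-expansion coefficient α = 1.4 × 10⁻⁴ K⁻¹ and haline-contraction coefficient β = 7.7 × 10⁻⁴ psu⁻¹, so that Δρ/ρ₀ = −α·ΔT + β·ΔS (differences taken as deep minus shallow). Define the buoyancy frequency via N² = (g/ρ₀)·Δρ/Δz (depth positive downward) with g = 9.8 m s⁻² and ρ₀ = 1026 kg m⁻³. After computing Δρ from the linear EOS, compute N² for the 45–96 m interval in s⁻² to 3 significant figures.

4.45 × 10⁻⁴ s⁻²

ΔT = +0.3 K, ΔS = +3.06 psu (deep − shallow).
Δρ/ρ₀ = −αΔT + βΔS = -4.20 × 10⁻⁵ + 2.3562 × 10⁻³ = 2.3142 × 10⁻³, so Δρ ≈ 2.374 kg m⁻³.
N² = (g/ρ₀)·Δρ/Δz = g·(Δρ/ρ₀)/Δz = 9.8 × 2.3142 × 10⁻³ / 51 = 4.4469 × 10⁻⁴ s⁻² ≈ 4.45 × 10⁻⁴ s⁻².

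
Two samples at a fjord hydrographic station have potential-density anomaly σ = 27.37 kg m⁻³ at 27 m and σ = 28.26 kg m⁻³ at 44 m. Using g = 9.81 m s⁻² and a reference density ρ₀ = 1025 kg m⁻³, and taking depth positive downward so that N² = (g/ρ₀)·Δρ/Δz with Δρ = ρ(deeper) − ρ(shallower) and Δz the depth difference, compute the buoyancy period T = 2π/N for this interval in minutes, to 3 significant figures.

4.68 min

Δρ = 1028.26 − 1027.37 = 0.89 kg m⁻³ over Δz = 44 − 27 = 17 m.
N² = (9.81/1025) × (0.89/17) = 5.0106 × 10⁻⁴ s⁻².
N = √(5.0106 × 10⁻⁴) = 0.022384 rad s⁻¹, so T = 2π/N = 280.70 s = 4.6783 min ≈ 4.68 min.
Since Δρ > 0 the layer is stably stratified.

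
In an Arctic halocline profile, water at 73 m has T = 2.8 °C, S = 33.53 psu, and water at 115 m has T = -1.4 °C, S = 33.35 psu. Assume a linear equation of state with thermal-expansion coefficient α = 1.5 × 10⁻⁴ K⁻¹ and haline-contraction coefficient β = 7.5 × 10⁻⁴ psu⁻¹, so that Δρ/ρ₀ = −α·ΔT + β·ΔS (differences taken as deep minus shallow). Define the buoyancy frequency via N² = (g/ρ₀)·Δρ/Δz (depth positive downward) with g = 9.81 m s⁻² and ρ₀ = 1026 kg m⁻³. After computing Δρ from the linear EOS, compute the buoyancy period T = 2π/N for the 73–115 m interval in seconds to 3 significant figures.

584 s

ΔT = -4.2 K, ΔS = -0.18 psu (deep − shallow).
Δρ/ρ₀ = −αΔT + βΔS = 6.30 × 10⁻⁴ − 1.35 × 10⁻⁴ = 4.95 × 10⁻⁴, so Δρ ≈ 0.5079 kg m⁻³.
N² = (g/ρ₀)·Δρ/Δz = g·(Δρ/ρ₀)/Δz = 9.81 × 4.95 × 10⁻⁴ / 42 = 1.1562 × 10⁻⁴ s⁻².
N = √(1.1562 × 10⁻⁴) = 0.010753 rad s⁻¹ → T = 2π/N = 584.32 s ≈ 584 s.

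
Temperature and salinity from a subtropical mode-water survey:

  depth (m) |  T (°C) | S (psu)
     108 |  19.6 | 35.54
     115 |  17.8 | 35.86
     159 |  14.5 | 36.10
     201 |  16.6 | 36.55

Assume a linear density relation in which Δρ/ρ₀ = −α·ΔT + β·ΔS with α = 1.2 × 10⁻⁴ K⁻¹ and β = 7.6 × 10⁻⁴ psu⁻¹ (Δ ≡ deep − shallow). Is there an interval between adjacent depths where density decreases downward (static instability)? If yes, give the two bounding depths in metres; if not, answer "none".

Evaluate Δρ/ρ₀ = −αΔT + βΔS across each adjacent pair:
  108–115 m: −αΔT+βΔS = −(1.2 × 10⁻⁴)(-1.8)+(7.6 × 10⁻⁴)(+0.32) = 4.6 × 10⁻⁴ → stable
  115–159 m: −αΔT+βΔS = −(1.2 × 10⁻⁴)(-3.3)+(7.6 × 10⁻⁴)(+0.24) = 5.8 × 10⁻⁴ → stable
  159–201 m: −αΔT+βΔS = −(1.2 × 10⁻⁴)(+2.1)+(7.6 × 10⁻⁴)(+0.45) = 9.0 × 10⁻⁵ → stable
Every interval has Δρ > 0: the column is stably stratified throughout.

none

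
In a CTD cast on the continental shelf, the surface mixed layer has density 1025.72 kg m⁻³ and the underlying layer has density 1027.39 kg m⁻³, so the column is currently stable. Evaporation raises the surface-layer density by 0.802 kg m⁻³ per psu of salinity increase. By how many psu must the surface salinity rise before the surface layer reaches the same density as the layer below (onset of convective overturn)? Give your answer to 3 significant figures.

2.08 psu

Density deficit of the surface layer: 1027.39 − 1025.72 = 1.67 kg m⁻³.
Required change = 1.67 / 0.802 = 2.08 psu.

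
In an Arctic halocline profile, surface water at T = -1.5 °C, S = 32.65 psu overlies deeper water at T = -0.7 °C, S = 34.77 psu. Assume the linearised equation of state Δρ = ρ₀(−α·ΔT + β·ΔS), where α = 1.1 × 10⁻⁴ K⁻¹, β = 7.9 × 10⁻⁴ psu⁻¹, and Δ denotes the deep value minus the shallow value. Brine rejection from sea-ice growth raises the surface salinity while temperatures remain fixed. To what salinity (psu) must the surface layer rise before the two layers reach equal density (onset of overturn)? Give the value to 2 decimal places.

Neutral buoyancy requires −α(T_deep − T_surf) + β(S_deep − S_surf′) = 0.
S_surf′ = S_deep − (α/β)·ΔT = 34.77 − (1.1 × 10⁻⁴/7.9 × 10⁻⁴)·(+0.8) = 34.6586 psu.
Increase required: 34.6586 − 32.65 = 2.0086 psu.

34.66 psu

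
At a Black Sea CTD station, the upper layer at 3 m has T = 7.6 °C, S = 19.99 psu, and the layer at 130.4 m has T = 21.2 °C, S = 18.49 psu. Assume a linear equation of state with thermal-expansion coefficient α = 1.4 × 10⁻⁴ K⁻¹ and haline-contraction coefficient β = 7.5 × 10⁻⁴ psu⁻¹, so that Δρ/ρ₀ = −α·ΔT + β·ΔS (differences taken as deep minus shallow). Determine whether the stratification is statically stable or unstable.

ΔT = 21.2 − 7.6 = +13.6 K and ΔS = 18.49 − 19.99 = -1.50 psu (deep − shallow).
−αΔT = -1.904 × 10⁻³; βΔS = -1.125 × 10⁻³; sum Δρ/ρ₀ = -3.029 × 10⁻³.
Δρ/ρ₀ < 0, so Δρ < 0: deeper water is lighter → statically unstable; the column would overturn.

unstable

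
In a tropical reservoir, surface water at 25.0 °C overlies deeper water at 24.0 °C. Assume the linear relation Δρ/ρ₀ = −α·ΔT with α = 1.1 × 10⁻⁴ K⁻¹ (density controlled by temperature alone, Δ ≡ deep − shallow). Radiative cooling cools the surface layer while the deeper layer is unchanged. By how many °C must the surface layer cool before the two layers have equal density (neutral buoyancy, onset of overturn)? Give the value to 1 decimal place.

1.0 °C

With temperature the only control, equal density requires T_surf′ = T_deep.
T_surf′ = 24.0 °C.
Cooling required: 25.0 − 24.0 = 1.0 °C.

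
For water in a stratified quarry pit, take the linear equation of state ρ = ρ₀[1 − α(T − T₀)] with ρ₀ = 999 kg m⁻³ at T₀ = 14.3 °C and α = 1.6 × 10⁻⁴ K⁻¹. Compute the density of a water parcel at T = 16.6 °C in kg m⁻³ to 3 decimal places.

T − T₀ = +2.3 K.
Bracket = 1 − α·(+2.3) = 1 + (-3.68 × 10⁻⁴) = 0.9996320.
ρ = 999 × 0.9996320 = 998.632 kg m⁻³.

998.632 kg m⁻³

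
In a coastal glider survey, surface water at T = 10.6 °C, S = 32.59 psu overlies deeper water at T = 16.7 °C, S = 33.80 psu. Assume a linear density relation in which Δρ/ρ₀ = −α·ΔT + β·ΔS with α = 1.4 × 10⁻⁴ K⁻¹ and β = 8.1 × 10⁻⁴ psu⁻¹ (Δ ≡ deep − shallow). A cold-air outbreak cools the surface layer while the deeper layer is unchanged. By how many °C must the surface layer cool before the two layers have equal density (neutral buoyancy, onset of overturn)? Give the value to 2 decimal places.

0.90 °C

Neutral buoyancy requires Δρ = 0, i.e. −α(T_deep − T_surf′) + β(S_deep − S_surf) = 0.
T_surf′ = T_deep − (β/α)·ΔS = 16.7 − (8.1 × 10⁻⁴/1.4 × 10⁻⁴)·(+1.21) = 9.6993 °C.
Cooling required: 10.6 − (9.6993) = 0.9007 °C.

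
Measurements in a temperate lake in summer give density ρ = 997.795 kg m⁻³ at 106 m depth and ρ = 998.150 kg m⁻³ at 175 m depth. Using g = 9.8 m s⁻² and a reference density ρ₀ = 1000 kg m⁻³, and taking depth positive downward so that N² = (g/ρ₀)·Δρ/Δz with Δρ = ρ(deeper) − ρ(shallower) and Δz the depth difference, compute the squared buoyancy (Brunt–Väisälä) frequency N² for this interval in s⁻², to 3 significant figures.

Δρ = 998.150 − 997.795 = 0.355 kg m⁻³ over Δz = 175 − 106 = 69 m.
N² = (9.8/1000) × (0.355/69) = 5.0420 × 10⁻⁵ s⁻² ≈ 5.04 × 10⁻⁵ s⁻².

5.04 × 10⁻⁵ s⁻²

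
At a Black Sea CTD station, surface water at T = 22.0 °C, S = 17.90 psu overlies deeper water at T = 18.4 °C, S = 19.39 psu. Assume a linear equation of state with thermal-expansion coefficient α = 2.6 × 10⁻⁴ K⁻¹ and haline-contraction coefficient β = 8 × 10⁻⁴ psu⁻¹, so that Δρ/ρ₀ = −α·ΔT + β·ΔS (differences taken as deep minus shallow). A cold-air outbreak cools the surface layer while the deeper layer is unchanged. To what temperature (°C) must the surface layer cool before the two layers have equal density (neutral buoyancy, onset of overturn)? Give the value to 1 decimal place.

13.8 °C

Neutral buoyancy requires Δρ = 0, i.e. −α(T_deep − T_surf′) + β(S_deep − S_surf) = 0.
T_surf′ = T_deep − (β/α)·ΔS = 18.4 − (8 × 10⁻⁴/2.6 × 10⁻⁴)·(+1.49) = 13.815 °C.
Cooling required: 22.0 − (13.815) = 8.185 °C.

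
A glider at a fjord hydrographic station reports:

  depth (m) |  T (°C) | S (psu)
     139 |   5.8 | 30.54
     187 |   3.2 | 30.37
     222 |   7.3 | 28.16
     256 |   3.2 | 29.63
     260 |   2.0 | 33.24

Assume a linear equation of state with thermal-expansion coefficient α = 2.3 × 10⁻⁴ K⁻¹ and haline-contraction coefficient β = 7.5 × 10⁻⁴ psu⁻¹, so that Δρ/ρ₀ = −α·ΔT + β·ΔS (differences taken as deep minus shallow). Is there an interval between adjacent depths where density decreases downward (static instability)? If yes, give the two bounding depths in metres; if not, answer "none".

187–222 m

Evaluate Δρ/ρ₀ = −αΔT + βΔS across each adjacent pair:
  139–187 m: −αΔT+βΔS = −(2.3 × 10⁻⁴)(-2.6)+(7.5 × 10⁻⁴)(-0.17) = 4.7 × 10⁻⁴ → stable
  187–222 m: −αΔT+βΔS = −(2.3 × 10⁻⁴)(+4.1)+(7.5 × 10⁻⁴)(-2.21) = -2.6 × 10⁻³ → UNSTABLE
  222–256 m: −αΔT+βΔS = −(2.3 × 10⁻⁴)(-4.1)+(7.5 × 10⁻⁴)(+1.47) = 2.0 × 10⁻³ → stable
  256–260 m: −αΔT+βΔS = −(2.3 × 10⁻⁴)(-1.2)+(7.5 × 10⁻⁴)(+3.61) = 3.0 × 10⁻³ → stable
The 187–222 m interval has Δρ < 0: lighter water underlies denser water.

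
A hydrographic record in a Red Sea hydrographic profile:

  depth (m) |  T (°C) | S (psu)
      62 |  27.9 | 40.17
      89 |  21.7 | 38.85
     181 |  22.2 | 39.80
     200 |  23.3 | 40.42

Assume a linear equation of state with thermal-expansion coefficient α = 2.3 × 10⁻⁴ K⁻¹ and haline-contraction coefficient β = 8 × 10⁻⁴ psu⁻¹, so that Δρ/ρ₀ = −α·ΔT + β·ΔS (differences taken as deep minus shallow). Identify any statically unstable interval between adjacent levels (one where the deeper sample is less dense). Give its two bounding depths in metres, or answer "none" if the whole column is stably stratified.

Evaluate Δρ/ρ₀ = −αΔT + βΔS across each adjacent pair:
  62–89 m: −αΔT+βΔS = −(2.3 × 10⁻⁴)(-6.2)+(8 × 10⁻⁴)(-1.32) = 3.7 × 10⁻⁴ → stable
  89–181 m: −αΔT+βΔS = −(2.3 × 10⁻⁴)(+0.5)+(8 × 10⁻⁴)(+0.95) = 6.5 × 10⁻⁴ → stable
  181–200 m: −αΔT+βΔS = −(2.3 × 10⁻⁴)(+1.1)+(8 × 10⁻⁴)(+0.62) = 2.4 × 10⁻⁴ → stable
Every interval has Δρ > 0: the column is stably stratified throughout.

none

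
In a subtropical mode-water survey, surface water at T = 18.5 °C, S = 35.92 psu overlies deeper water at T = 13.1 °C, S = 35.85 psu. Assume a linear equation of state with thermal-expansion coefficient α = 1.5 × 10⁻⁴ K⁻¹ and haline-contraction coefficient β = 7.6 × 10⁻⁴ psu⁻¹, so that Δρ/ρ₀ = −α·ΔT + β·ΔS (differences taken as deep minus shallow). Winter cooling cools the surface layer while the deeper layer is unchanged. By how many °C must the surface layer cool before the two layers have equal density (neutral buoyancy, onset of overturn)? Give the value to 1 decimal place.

5.0 °C

Neutral buoyancy requires Δρ = 0, i.e. −α(T_deep − T_surf′) + β(S_deep − S_surf) = 0.
T_surf′ = T_deep − (β/α)·ΔS = 13.1 − (7.6 × 10⁻⁴/1.5 × 10⁻⁴)·(-0.07) = 13.455 °C.
Cooling required: 18.5 − (13.455) = 5.045 °C.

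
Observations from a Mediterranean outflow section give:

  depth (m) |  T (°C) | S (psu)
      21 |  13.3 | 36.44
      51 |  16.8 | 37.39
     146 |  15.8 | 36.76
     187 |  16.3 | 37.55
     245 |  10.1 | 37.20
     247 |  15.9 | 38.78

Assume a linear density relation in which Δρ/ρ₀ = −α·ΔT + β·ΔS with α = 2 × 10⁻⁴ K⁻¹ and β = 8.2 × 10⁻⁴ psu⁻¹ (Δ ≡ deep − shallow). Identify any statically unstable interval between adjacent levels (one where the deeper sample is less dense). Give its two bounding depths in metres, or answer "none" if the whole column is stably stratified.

51–146 m

Evaluate Δρ/ρ₀ = −αΔT + βΔS across each adjacent pair:
  21–51 m: −αΔT+βΔS = −(2 × 10⁻⁴)(+3.5)+(8.2 × 10⁻⁴)(+0.95) = 7.9 × 10⁻⁵ → stable
  51–146 m: −αΔT+βΔS = −(2 × 10⁻⁴)(-1.0)+(8.2 × 10⁻⁴)(-0.63) = -3.2 × 10⁻⁴ → UNSTABLE
  146–187 m: −αΔT+βΔS = −(2 × 10⁻⁴)(+0.5)+(8.2 × 10⁻⁴)(+0.79) = 5.5 × 10⁻⁴ → stable
  187–245 m: −αΔT+βΔS = −(2 × 10⁻⁴)(-6.2)+(8.2 × 10⁻⁴)(-0.35) = 9.5 × 10⁻⁴ → stable
  245–247 m: −αΔT+βΔS = −(2 × 10⁻⁴)(+5.8)+(8.2 × 10⁻⁴)(+1.58) = 1.4 × 10⁻⁴ → stable
The 51–146 m interval has Δρ < 0: lighter water underlies denser water.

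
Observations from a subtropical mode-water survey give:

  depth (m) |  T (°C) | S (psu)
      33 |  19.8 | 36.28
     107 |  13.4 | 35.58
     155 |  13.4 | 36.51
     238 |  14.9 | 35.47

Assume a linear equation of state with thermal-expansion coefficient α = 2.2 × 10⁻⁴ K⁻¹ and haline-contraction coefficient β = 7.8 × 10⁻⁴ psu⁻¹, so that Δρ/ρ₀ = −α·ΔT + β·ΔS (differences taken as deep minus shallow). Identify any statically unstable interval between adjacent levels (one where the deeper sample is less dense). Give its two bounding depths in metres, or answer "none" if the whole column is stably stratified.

155–238 m

Evaluate Δρ/ρ₀ = −αΔT + βΔS across each adjacent pair:
  33–107 m: −αΔT+βΔS = −(2.2 × 10⁻⁴)(-6.4)+(7.8 × 10⁻⁴)(-0.70) = 8.6 × 10⁻⁴ → stable
  107–155 m: −αΔT+βΔS = −(2.2 × 10⁻⁴)(+0.0)+(7.8 × 10⁻⁴)(+0.93) = 7.3 × 10⁻⁴ → stable
  155–238 m: −αΔT+βΔS = −(2.2 × 10⁻⁴)(+1.5)+(7.8 × 10⁻⁴)(-1.04) = -1.1 × 10⁻³ → UNSTABLE
The 155–238 m interval has Δρ < 0: lighter water underlies denser water.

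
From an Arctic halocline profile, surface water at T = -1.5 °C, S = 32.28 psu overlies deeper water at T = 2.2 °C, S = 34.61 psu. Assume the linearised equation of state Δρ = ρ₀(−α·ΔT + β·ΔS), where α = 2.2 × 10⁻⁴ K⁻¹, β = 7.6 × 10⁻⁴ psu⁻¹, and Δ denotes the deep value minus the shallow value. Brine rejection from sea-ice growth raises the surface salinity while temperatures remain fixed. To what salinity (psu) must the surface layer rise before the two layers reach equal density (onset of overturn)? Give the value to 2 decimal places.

33.54 psu

Neutral buoyancy requires −α(T_deep − T_surf) + β(S_deep − S_surf′) = 0.
S_surf′ = S_deep − (α/β)·ΔT = 34.61 − (2.2 × 10⁻⁴/7.6 × 10⁻⁴)·(+3.7) = 33.5389 psu.
Increase required: 33.5389 − 32.28 = 1.2589 psu.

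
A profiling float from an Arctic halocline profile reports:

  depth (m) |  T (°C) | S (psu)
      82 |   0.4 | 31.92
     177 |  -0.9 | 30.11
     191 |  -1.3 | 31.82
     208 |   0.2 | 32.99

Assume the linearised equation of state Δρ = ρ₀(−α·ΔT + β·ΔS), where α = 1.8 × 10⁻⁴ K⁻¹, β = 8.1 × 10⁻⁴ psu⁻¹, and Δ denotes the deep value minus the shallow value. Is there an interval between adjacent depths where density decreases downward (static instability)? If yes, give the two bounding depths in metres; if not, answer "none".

82–177 m

Evaluate Δρ/ρ₀ = −αΔT + βΔS across each adjacent pair:
  82–177 m: −αΔT+βΔS = −(1.8 × 10⁻⁴)(-1.3)+(8.1 × 10⁻⁴)(-1.81) = -1.2 × 10⁻³ → UNSTABLE
  177–191 m: −αΔT+βΔS = −(1.8 × 10⁻⁴)(-0.4)+(8.1 × 10⁻⁴)(+1.71) = 1.5 × 10⁻³ → stable
  191–208 m: −αΔT+βΔS = −(1.8 × 10⁻⁴)(+1.5)+(8.1 × 10⁻⁴)(+1.17) = 6.8 × 10⁻⁴ → stable
The 82–177 m interval has Δρ < 0: lighter water underlies denser water.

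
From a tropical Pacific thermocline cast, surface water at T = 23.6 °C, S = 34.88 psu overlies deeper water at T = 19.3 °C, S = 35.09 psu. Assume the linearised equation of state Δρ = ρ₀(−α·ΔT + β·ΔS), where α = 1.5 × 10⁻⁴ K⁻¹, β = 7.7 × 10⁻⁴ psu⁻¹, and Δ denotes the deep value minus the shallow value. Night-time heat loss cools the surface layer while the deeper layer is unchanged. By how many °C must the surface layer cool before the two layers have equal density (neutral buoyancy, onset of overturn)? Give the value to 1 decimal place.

5.4 °C

Neutral buoyancy requires Δρ = 0, i.e. −α(T_deep − T_surf′) + β(S_deep − S_surf) = 0.
T_surf′ = T_deep − (β/α)·ΔS = 19.3 − (7.7 × 10⁻⁴/1.5 × 10⁻⁴)·(+0.21) = 18.222 °C.
Cooling required: 23.6 − (18.222) = 5.378 °C.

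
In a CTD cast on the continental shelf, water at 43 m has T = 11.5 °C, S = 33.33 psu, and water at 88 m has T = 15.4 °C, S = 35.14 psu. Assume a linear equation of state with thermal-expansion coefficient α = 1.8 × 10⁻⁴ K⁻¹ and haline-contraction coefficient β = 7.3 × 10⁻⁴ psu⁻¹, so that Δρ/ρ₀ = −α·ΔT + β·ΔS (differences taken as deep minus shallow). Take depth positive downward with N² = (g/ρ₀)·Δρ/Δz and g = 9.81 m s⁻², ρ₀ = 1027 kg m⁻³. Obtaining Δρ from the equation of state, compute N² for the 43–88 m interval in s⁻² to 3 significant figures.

1.35 × 10⁻⁴ s⁻²

ΔT = +3.9 K, ΔS = +1.81 psu (deep − shallow).
Δρ/ρ₀ = −αΔT + βΔS = -7.02 × 10⁻⁴ + 1.3213 × 10⁻³ = 6.193 × 10⁻⁴, so Δρ ≈ 0.6360 kg m⁻³.
N² = (g/ρ₀)·Δρ/Δz = g·(Δρ/ρ₀)/Δz = 9.81 × 6.193 × 10⁻⁴ / 45 = 1.3501 × 10⁻⁴ s⁻² ≈ 1.35 × 10⁻⁴ s⁻².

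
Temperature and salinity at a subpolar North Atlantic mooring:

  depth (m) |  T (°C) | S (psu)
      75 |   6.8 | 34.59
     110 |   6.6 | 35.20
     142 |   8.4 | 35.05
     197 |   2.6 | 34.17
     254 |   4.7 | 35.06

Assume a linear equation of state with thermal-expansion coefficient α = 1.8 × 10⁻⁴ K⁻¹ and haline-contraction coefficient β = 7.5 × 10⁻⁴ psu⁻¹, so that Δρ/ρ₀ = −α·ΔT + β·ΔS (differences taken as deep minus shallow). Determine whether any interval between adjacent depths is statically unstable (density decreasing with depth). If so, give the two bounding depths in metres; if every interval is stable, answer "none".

110–142 m

Evaluate Δρ/ρ₀ = −αΔT + βΔS across each adjacent pair:
  75–110 m: −αΔT+βΔS = −(1.8 × 10⁻⁴)(-0.2)+(7.5 × 10⁻⁴)(+0.61) = 4.9 × 10⁻⁴ → stable
  110–142 m: −αΔT+βΔS = −(1.8 × 10⁻⁴)(+1.8)+(7.5 × 10⁻⁴)(-0.15) = -4.4 × 10⁻⁴ → UNSTABLE
  142–197 m: −αΔT+βΔS = −(1.8 × 10⁻⁴)(-5.8)+(7.5 × 10⁻⁴)(-0.88) = 3.8 × 10⁻⁴ → stable
  197–254 m: −αΔT+βΔS = −(1.8 × 10⁻⁴)(+2.1)+(7.5 × 10⁻⁴)(+0.89) = 2.9 × 10⁻⁴ → stable
The 110–142 m interval has Δρ < 0: lighter water underlies denser water.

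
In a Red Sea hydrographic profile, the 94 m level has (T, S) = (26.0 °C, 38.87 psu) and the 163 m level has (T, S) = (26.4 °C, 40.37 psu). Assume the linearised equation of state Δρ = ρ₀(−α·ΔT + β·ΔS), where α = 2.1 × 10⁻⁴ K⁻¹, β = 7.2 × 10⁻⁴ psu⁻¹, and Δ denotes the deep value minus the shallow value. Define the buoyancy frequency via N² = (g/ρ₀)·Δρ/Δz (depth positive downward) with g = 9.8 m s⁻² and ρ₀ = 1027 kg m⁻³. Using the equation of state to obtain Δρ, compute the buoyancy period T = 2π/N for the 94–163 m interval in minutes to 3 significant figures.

ΔT = +0.4 K, ΔS = +1.50 psu (deep − shallow).
Δρ/ρ₀ = −αΔT + βΔS = -8.40 × 10⁻⁵ + 1.08 × 10⁻³ = 9.96 × 10⁻⁴, so Δρ ≈ 1.023 kg m⁻³.
N² = (g/ρ₀)·Δρ/Δz = g·(Δρ/ρ₀)/Δz = 9.8 × 9.96 × 10⁻⁴ / 69 = 1.4146 × 10⁻⁴ s⁻².
N = √(1.4146 × 10⁻⁴) = 0.011894 rad s⁻¹ → T = 2π/N = 528.27 s = 8.8045 min ≈ 8.80 min.

8.80 min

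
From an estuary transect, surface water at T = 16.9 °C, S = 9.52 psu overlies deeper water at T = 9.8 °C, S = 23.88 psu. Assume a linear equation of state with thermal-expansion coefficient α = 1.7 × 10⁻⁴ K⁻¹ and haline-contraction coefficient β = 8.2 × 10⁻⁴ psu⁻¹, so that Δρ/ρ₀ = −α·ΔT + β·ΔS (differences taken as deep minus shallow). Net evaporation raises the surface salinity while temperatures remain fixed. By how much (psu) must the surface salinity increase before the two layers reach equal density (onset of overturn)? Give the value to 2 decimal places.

Neutral buoyancy requires −α(T_deep − T_surf) + β(S_deep − S_surf′) = 0.
S_surf′ = S_deep − (α/β)·ΔT = 23.88 − (1.7 × 10⁻⁴/8.2 × 10⁻⁴)·(-7.1) = 25.3520 psu.
Increase required: 25.3520 − 9.52 = 15.8320 psu.

15.83 psu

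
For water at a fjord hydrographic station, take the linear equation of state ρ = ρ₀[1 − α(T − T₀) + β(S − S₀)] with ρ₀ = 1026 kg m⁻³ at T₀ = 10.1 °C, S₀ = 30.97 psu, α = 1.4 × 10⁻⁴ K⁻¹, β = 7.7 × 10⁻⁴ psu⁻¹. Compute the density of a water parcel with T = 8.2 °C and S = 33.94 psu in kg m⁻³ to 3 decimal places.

T − T₀ = -1.9 K, S − S₀ = +2.97 psu.
Bracket = 1 − α·(-1.9) + β·(+2.97) = 1 + (2.5529 × 10⁻³) = 1.0025529.
ρ = 1026 × 1.0025529 = 1028.619 kg m⁻³.

1028.619 kg m⁻³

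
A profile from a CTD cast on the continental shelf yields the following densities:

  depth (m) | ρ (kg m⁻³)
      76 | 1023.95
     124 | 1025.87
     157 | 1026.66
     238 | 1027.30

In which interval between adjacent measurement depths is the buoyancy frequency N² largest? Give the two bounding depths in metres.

Compute the density gradient over each adjacent pair:
  76–124 m: Δρ/Δz = 1.92/48 = 0.040 kg m⁻⁴
  124–157 m: Δρ/Δz = 0.79/33 = 0.024 kg m⁻⁴
  157–238 m: Δρ/Δz = 0.64/81 = 7.9 × 10⁻³ kg m⁻⁴
The largest gradient is in the 76–124 m interval — the pycnocline.

76–124 m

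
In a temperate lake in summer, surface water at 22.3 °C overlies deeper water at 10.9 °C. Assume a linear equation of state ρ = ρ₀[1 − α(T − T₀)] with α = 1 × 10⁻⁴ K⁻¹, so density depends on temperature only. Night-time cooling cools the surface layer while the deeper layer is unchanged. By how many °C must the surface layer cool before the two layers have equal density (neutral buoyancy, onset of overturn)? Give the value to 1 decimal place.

With temperature the only control, equal density requires T_surf′ = T_deep.
T_surf′ = 10.9 °C.
Cooling required: 22.3 − 10.9 = 11.4 °C.

11.4 °C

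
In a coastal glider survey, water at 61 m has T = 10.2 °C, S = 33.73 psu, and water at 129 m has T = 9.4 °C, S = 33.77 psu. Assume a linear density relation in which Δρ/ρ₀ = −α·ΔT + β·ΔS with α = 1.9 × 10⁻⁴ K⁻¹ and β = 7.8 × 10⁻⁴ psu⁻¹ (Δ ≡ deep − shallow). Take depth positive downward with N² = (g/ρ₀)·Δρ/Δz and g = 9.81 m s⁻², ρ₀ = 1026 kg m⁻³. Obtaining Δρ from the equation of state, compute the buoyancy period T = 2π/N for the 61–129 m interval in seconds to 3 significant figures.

1.22 × 10³ s

ΔT = -0.8 K, ΔS = +0.04 psu (deep − shallow).
Δρ/ρ₀ = −αΔT + βΔS = 1.52 × 10⁻⁴ + 3.12 × 10⁻⁵ = 1.832 × 10⁻⁴, so Δρ ≈ 0.1880 kg m⁻³.
N² = (g/ρ₀)·Δρ/Δz = g·(Δρ/ρ₀)/Δz = 9.81 × 1.832 × 10⁻⁴ / 68 = 2.6429 × 10⁻⁵ s⁻².
N = √(2.6429 × 10⁻⁵) = 5.1409 × 10⁻³ rad s⁻¹ → T = 2π/N = 1.2222 × 10³ s ≈ 1.22 × 10³ s.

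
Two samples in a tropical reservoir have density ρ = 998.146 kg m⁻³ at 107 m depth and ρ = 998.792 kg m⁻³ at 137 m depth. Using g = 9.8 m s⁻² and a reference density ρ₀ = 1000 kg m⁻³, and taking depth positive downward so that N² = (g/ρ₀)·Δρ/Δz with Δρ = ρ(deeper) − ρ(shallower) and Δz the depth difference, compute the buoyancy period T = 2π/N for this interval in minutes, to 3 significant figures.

7.21 min

Δρ = 998.792 − 998.146 = 0.646 kg m⁻³ over Δz = 137 − 107 = 30 m.
N² = (9.8/1000) × (0.646/30) = 2.1103 × 10⁻⁴ s⁻².
N = √(2.1103 × 10⁻⁴) = 0.014527 rad s⁻¹, so T = 2π/N = 432.52 s = 7.2087 min ≈ 7.21 min.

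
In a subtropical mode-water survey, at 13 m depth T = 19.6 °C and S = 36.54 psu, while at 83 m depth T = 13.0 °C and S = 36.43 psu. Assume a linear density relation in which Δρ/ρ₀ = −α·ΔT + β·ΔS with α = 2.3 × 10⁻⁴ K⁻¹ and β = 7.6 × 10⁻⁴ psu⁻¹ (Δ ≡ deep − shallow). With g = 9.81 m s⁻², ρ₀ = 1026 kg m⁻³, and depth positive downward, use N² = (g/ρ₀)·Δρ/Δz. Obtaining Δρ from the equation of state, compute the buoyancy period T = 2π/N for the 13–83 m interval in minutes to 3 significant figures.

ΔT = -6.6 K, ΔS = -0.11 psu (deep − shallow).
Δρ/ρ₀ = −αΔT + βΔS = 1.518 × 10⁻³ − 8.36 × 10⁻⁵ = 1.4344 × 10⁻³, so Δρ ≈ 1.472 kg m⁻³.
N² = (g/ρ₀)·Δρ/Δz = g·(Δρ/ρ₀)/Δz = 9.81 × 1.4344 × 10⁻³ / 70 = 2.0102 × 10⁻⁴ s⁻².
N = √(2.0102 × 10⁻⁴) = 0.014178 rad s⁻¹ → T = 2π/N = 443.16 s = 7.3860 min ≈ 7.39 min.

7.39 min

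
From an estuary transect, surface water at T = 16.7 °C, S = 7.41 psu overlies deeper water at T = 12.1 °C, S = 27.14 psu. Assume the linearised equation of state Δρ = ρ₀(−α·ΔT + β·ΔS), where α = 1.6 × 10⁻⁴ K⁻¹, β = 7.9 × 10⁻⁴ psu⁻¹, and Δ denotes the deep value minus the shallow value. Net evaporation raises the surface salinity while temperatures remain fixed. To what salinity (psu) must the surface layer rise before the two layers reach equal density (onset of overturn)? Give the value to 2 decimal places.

28.07 psu

Neutral buoyancy requires −α(T_deep − T_surf) + β(S_deep − S_surf′) = 0.
S_surf′ = S_deep − (α/β)·ΔT = 27.14 − (1.6 × 10⁻⁴/7.9 × 10⁻⁴)·(-4.6) = 28.0716 psu.
Increase required: 28.0716 − 7.41 = 20.6616 psu.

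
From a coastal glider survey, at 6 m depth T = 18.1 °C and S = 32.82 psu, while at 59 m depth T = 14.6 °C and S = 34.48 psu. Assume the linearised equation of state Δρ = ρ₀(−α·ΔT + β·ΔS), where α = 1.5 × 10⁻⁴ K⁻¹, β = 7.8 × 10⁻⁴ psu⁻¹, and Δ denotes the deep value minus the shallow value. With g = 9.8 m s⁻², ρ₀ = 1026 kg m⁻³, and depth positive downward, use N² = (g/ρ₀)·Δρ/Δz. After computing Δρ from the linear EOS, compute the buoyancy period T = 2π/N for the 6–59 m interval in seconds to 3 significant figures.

343 s

ΔT = -3.5 K, ΔS = +1.66 psu (deep − shallow).
Δρ/ρ₀ = −αΔT + βΔS = 5.25 × 10⁻⁴ + 1.2948 × 10⁻³ = 1.8198 × 10⁻³, so Δρ ≈ 1.867 kg m⁻³.
N² = (g/ρ₀)·Δρ/Δz = g·(Δρ/ρ₀)/Δz = 9.8 × 1.8198 × 10⁻³ / 53 = 3.3649 × 10⁻⁴ s⁻².
N = √(3.3649 × 10⁻⁴) = 0.018344 rad s⁻¹ → T = 2π/N = 342.52 s ≈ 343 s.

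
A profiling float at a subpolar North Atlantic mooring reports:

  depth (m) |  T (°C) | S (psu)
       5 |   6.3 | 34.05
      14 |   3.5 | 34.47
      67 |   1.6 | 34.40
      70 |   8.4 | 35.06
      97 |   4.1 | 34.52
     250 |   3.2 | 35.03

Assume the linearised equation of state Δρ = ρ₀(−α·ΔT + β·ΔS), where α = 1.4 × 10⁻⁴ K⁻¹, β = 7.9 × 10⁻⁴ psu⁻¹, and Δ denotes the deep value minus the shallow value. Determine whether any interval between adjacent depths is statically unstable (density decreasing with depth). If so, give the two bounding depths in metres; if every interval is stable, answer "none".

Evaluate Δρ/ρ₀ = −αΔT + βΔS across each adjacent pair:
  5–14 m: −αΔT+βΔS = −(1.4 × 10⁻⁴)(-2.8)+(7.9 × 10⁻⁴)(+0.42) = 7.2 × 10⁻⁴ → stable
  14–67 m: −αΔT+βΔS = −(1.4 × 10⁻⁴)(-1.9)+(7.9 × 10⁻⁴)(-0.07) = 2.1 × 10⁻⁴ → stable
  67–70 m: −αΔT+βΔS = −(1.4 × 10⁻⁴)(+6.8)+(7.9 × 10⁻⁴)(+0.66) = -4.3 × 10⁻⁴ → UNSTABLE
  70–97 m: −αΔT+βΔS = −(1.4 × 10⁻⁴)(-4.3)+(7.9 × 10⁻⁴)(-0.54) = 1.8 × 10⁻⁴ → stable
  97–250 m: −αΔT+βΔS = −(1.4 × 10⁻⁴)(-0.9)+(7.9 × 10⁻⁴)(+0.51) = 5.3 × 10⁻⁴ → stable
The 67–70 m interval has Δρ < 0: lighter water underlies denser water.

67–70 m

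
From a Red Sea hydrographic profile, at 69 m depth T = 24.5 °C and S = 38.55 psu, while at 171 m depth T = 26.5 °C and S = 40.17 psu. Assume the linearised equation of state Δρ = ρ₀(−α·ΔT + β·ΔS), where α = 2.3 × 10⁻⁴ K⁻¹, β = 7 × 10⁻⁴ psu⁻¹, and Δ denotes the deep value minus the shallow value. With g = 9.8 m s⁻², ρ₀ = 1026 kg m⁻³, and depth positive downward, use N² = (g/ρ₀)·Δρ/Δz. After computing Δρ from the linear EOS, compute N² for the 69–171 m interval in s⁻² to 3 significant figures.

ΔT = +2.0 K, ΔS = +1.62 psu (deep − shallow).
Δρ/ρ₀ = −αΔT + βΔS = -4.60 × 10⁻⁴ + 1.134 × 10⁻³ = 6.74 × 10⁻⁴, so Δρ ≈ 0.6915 kg m⁻³.
N² = (g/ρ₀)·Δρ/Δz = g·(Δρ/ρ₀)/Δz = 9.8 × 6.74 × 10⁻⁴ / 102 = 6.4757 × 10⁻⁵ s⁻² ≈ 6.48 × 10⁻⁵ s⁻².

6.48 × 10⁻⁵ s⁻²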